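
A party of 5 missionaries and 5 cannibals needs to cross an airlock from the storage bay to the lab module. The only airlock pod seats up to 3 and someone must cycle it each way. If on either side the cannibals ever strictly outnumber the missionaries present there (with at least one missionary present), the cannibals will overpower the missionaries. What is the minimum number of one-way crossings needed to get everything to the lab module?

11

Counting alone: each trip to the lab module takes at most 3 across and each return brings at least 1 back, so after t trips out (and t−1 returns) at most 3t − (t−1) of the 10 are across; that first reaches 10 at t = 5, so at least 9 crossings are needed.
The safety rule pushes this higher. Following every safe sequence of crossings, the most of the 10 that can be at the lab module as the airlock pod arrives there on crossing 9 is 9 — never all 10.
So no plan with fewer than 11 crossings exists, and this one achieves 11:
1. 2 cannibals → the lab module.  (the storage bay: 5M 3C; the lab module: 0M 2C)
2. 1 cannibal ← the storage bay.  (the storage bay: 5M 4C; the lab module: 0M 1C)
3. 3 cannibals → the lab module.  (the storage bay: 5M 1C; the lab module: 0M 4C)
4. 1 cannibal ← the storage bay.  (the storage bay: 5M 2C; the lab module: 0M 3C)
5. 3 missionaries → the lab module.  (the storage bay: 2M 2C; the lab module: 3M 3C)
6. 1 missionary and 1 cannibal ← the storage bay.  (the storage bay: 3M 3C; the lab module: 2M 2C)
7. 3 missionaries → the lab module.  (the storage bay: 0M 3C; the lab module: 5M 2C)
8. 1 cannibal ← the storage bay.  (the storage bay: 0M 4C; the lab module: 5M 1C)
9. 2 cannibals → the lab module.  (the storage bay: 0M 2C; the lab module: 5M 3C)
10. 1 cannibal ← the storage bay.  (the storage bay: 0M 3C; the lab module: 5M 2C)
11. 3 cannibals → the lab module.  (the storage bay: 0M 0C; the lab module: 5M 5C)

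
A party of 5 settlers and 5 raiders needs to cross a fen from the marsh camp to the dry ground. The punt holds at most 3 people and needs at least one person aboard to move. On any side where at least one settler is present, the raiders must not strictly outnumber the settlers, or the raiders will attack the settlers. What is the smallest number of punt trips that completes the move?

11

Counting alone: each trip to the dry ground takes at most 3 across and each return brings at least 1 back, so after t trips out (and t−1 returns) at most 3t − (t−1) of the 10 are across; that first reaches 10 at t = 5, so at least 9 crossings are needed.
The safety rule pushes this higher. Following every safe sequence of crossings, the most of the 10 that can be at the dry ground as the punt arrives there on crossing 9 is 9 — never all 10.
So no plan with fewer than 11 crossings exists, and this one achieves 11:
1. 2 raiders → the dry ground.  (the marsh camp: 5S 3R; the dry ground: 0S 2R)
2. 1 raider ← the marsh camp.  (the marsh camp: 5S 4R; the dry ground: 0S 1R)
3. 3 raiders → the dry ground.  (the marsh camp: 5S 1R; the dry ground: 0S 4R)
4. 1 raider ← the marsh camp.  (the marsh camp: 5S 2R; the dry ground: 0S 3R)
5. 3 settlers → the dry ground.  (the marsh camp: 2S 2R; the dry ground: 3S 3R)
6. 1 settler and 1 raider ← the marsh camp.  (the marsh camp: 3S 3R; the dry ground: 2S 2R)
7. 3 settlers → the dry ground.  (the marsh camp: 0S 3R; the dry ground: 5S 2R)
8. 1 raider ← the marsh camp.  (the marsh camp: 0S 4R; the dry ground: 5S 1R)
9. 2 raiders → the dry ground.  (the marsh camp: 0S 2R; the dry ground: 5S 3R)
10. 1 raider ← the marsh camp.  (the marsh camp: 0S 3R; the dry ground: 5S 2R)
11. 3 raiders → the dry ground.  (the marsh camp: 0S 0R; the dry ground: 5S 5R)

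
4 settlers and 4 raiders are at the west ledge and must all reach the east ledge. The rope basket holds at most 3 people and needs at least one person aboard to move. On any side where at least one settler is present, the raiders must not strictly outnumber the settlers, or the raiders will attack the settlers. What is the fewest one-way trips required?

Counting alone: each trip to the east ledge takes at most 3 across and each return brings at least 1 back, so after t trips out (and t−1 returns) at most 3t − (t−1) of the 8 are across; that first reaches 8 at t = 4, so at least 7 crossings are needed.
The safety rule pushes this higher. Following every safe sequence of crossings, the most of the 8 that can be at the east ledge as the rope basket arrives there on crossing 7 is 7 — never all 8.
So no plan with fewer than 9 crossings exists, and this one achieves 9:
1. 2 raiders → the east ledge.  (the west ledge: 4S 2R; the east ledge: 0S 2R)
2. 1 raider ← the west ledge.  (the west ledge: 4S 3R; the east ledge: 0S 1R)
3. 3 raiders → the east ledge.  (the west ledge: 4S 0R; the east ledge: 0S 4R)
4. 1 raider ← the west ledge.  (the west ledge: 4S 1R; the east ledge: 0S 3R)
5. 3 settlers → the east ledge.  (the west ledge: 1S 1R; the east ledge: 3S 3R)
6. 1 settler and 1 raider ← the west ledge.  (the west ledge: 2S 2R; the east ledge: 2S 2R)
7. 2 settlers → the east ledge.  (the west ledge: 0S 2R; the east ledge: 4S 2R)
8. 1 raider ← the west ledge.  (the west ledge: 0S 3R; the east ledge: 4S 1R)
9. 3 raiders → the east ledge.  (the west ledge: 0S 0R; the east ledge: 4S 4R)

9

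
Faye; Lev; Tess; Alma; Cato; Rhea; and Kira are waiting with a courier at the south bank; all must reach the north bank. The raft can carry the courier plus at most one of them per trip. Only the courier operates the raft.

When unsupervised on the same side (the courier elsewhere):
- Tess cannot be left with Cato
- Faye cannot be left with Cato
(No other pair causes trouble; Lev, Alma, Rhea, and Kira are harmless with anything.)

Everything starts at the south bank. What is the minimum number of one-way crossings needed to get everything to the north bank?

15

Counting alone: the courier can take at most 1 across per trip to the north bank, so moving all 7 needs at least 7 loaded trips out, with a return between consecutive ones — at least 13 crossings.
The safety rule pushes this higher. Following every safe sequence of crossings, the most of the 7 that can be at the north bank as the raft arrives there on crossing 13 is 6 — never all 7.
So no plan with fewer than 15 crossings exists, and this one achieves 15:
1. Courier goes to the north bank with Cato.  [the south bank: Alma, Faye, Kira, Lev, Rhea, Tess | the north bank: Cato]
2. Courier goes back to the south bank alone.  [the south bank: Alma, Faye, Kira, Lev, Rhea, Tess | the north bank: Cato]
3. Courier goes to the north bank with Faye.  [the south bank: Alma, Kira, Lev, Rhea, Tess | the north bank: Cato, Faye]
4. Courier goes back to the south bank with Cato.  [the south bank: Alma, Cato, Kira, Lev, Rhea, Tess | the north bank: Faye]
5. Courier goes to the north bank with Tess.  [the south bank: Alma, Cato, Kira, Lev, Rhea | the north bank: Faye, Tess]
6. Courier goes back to the south bank alone.  [the south bank: Alma, Cato, Kira, Lev, Rhea | the north bank: Faye, Tess]
7. Courier goes to the north bank with Lev.  [the south bank: Alma, Cato, Kira, Rhea | the north bank: Faye, Lev, Tess]
8. Courier goes back to the south bank alone.  [the south bank: Alma, Cato, Kira, Rhea | the north bank: Faye, Lev, Tess]
9. Courier goes to the north bank with Alma.  [the south bank: Cato, Kira, Rhea | the north bank: Alma, Faye, Lev, Tess]
10. Courier goes back to the south bank alone.  [the south bank: Cato, Kira, Rhea | the north bank: Alma, Faye, Lev, Tess]
11. Courier goes to the north bank with Rhea.  [the south bank: Cato, Kira | the north bank: Alma, Faye, Lev, Rhea, Tess]
12. Courier goes back to the south bank alone.  [the south bank: Cato, Kira | the north bank: Alma, Faye, Lev, Rhea, Tess]
13. Courier goes to the north bank with Kira.  [the south bank: Cato | the north bank: Alma, Faye, Kira, Lev, Rhea, Tess]
14. Courier goes back to the south bank alone.  [the south bank: Cato | the north bank: Alma, Faye, Kira, Lev, Rhea, Tess]
15. Courier goes to the north bank with Cato.  [the south bank: — | the north bank: Alma, Cato, Faye, Kira, Lev, Rhea, Tess]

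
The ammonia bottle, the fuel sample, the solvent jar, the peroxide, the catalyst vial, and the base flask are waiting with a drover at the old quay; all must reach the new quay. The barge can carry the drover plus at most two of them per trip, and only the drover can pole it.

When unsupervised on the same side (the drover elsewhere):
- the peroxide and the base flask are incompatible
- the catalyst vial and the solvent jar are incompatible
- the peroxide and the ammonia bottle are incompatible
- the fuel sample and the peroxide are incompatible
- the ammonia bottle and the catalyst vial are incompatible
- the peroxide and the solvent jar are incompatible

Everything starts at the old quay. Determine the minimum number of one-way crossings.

Counting alone: the drover can take at most 2 across per trip to the new quay, so moving all 6 needs at least 3 loaded trips out, with a return between consecutive ones — at least 5 crossings.
The safety rule pushes this higher. Following every safe sequence of crossings, the most of the 6 that can be at the new quay as the barge arrives there on crossing 5 is 5 — never all 6.
So no plan with fewer than 7 crossings exists, and this one achieves 7:
1. Drover goes to the new quay with the catalyst vial and the peroxide.  [the old quay: the ammonia bottle, the base flask, the fuel sample, the solvent jar | the new quay: the catalyst vial, the peroxide]
2. Drover goes back to the old quay alone.  [the old quay: the ammonia bottle, the base flask, the fuel sample, the solvent jar | the new quay: the catalyst vial, the peroxide]
3. Drover goes to the new quay with the ammonia bottle and the fuel sample.  [the old quay: the base flask, the solvent jar | the new quay: the ammonia bottle, the catalyst vial, the fuel sample, the peroxide]
4. Drover goes back to the old quay with the catalyst vial and the peroxide.  [the old quay: the base flask, the catalyst vial, the peroxide, the solvent jar | the new quay: the ammonia bottle, the fuel sample]
5. Drover goes to the new quay with the base flask and the solvent jar.  [the old quay: the catalyst vial, the peroxide | the new quay: the ammonia bottle, the base flask, the fuel sample, the solvent jar]
6. Drover goes back to the old quay alone.  [the old quay: the catalyst vial, the peroxide | the new quay: the ammonia bottle, the base flask, the fuel sample, the solvent jar]
7. Drover goes to the new quay with the catalyst vial and the peroxide.  [the old quay: — | the new quay: the ammonia bottle, the base flask, the catalyst vial, the fuel sample, the peroxide, the solvent jar]

7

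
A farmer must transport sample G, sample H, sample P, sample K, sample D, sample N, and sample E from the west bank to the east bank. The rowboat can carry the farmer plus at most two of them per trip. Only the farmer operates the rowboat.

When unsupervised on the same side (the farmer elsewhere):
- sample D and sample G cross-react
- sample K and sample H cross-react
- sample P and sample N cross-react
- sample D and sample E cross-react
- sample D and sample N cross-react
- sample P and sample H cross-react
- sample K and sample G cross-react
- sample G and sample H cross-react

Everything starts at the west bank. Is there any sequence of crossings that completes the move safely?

No

Whatever the first load, the items left behind include a forbidden pair without the farmer. No opening move is safe, so no plan exists.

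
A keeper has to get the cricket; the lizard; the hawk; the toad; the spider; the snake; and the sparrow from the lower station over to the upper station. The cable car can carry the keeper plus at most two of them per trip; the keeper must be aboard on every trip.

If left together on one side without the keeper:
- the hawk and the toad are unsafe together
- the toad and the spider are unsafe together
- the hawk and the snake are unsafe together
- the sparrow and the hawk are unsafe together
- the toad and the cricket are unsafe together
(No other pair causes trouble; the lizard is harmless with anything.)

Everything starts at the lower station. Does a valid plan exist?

Yes

1. Keeper goes to the upper station with the hawk and the toad.  [the lower station: the cricket, the lizard, the snake, the sparrow, the spider | the upper station: the hawk, the toad]
2. Keeper goes back to the lower station with the hawk.  [the lower station: the cricket, the hawk, the lizard, the snake, the sparrow, the spider | the upper station: the toad]
3. Keeper goes to the upper station with the cricket and the hawk.  [the lower station: the lizard, the snake, the sparrow, the spider | the upper station: the cricket, the hawk, the toad]
4. Keeper goes back to the lower station with the toad.  [the lower station: the lizard, the snake, the sparrow, the spider, the toad | the upper station: the cricket, the hawk]
5. Keeper goes to the upper station with the lizard and the spider.  [the lower station: the snake, the sparrow, the toad | the upper station: the cricket, the hawk, the lizard, the spider]
6. Keeper goes back to the lower station alone.  [the lower station: the snake, the sparrow, the toad | the upper station: the cricket, the hawk, the lizard, the spider]
7. Keeper goes to the upper station with the snake and the sparrow.  [the lower station: the toad | the upper station: the cricket, the hawk, the lizard, the snake, the sparrow, the spider]
8. Keeper goes back to the lower station with the hawk.  [the lower station: the hawk, the toad | the upper station: the cricket, the lizard, the snake, the sparrow, the spider]
9. Keeper goes to the upper station with the hawk and the toad.  [the lower station: — | the upper station: the cricket, the hawk, the lizard, the snake, the sparrow, the spider, the toad]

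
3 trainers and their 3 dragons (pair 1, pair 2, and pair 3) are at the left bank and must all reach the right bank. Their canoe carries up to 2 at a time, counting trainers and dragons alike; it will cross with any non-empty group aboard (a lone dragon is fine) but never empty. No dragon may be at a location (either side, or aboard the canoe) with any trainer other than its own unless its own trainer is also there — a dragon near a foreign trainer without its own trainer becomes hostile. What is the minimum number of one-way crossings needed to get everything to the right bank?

11

Counting alone: each trip to the right bank takes at most 2 across and each return brings at least 1 back, so after t trips out (and t−1 returns) at most 2t − (t−1) of the 6 are across; that first reaches 6 at t = 5, so at least 9 crossings are needed.
The safety rule pushes this higher. Following every safe sequence of crossings, the most of the 6 that can be at the right bank as the canoe arrives there on crossing 9 is 5 — never all 6.
So no plan with fewer than 11 crossings exists, and this one achieves 11:
1. dragon 1 and trainer 1 cross → the right bank.
2. trainer 1 crosses ← the left bank.
3. dragon 2 and dragon 3 cross → the right bank.
4. dragon 1 crosses ← the left bank.
5. trainer 2 and trainer 3 cross → the right bank.
6. dragon 2 and trainer 2 cross ← the left bank.
7. trainer 1 and trainer 2 cross → the right bank.
8. dragon 3 crosses ← the left bank.
9. dragon 1 and dragon 2 cross → the right bank.
10. trainer 3 crosses ← the left bank.
11. dragon 3 and trainer 3 cross → the right bank.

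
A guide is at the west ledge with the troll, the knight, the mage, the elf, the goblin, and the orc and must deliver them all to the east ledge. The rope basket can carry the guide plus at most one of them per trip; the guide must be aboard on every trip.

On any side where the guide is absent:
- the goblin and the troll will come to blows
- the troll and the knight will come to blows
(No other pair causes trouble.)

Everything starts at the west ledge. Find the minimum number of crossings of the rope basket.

Counting alone: the guide can take at most 1 across per trip to the east ledge, so moving all 6 needs at least 6 loaded trips out, with a return between consecutive ones — at least 11 crossings.
The safety rule pushes this higher. Following every safe sequence of crossings, the most of the 6 that can be at the east ledge as the rope basket arrives there on crossing 11 is 5 — never all 6.
So no plan with fewer than 13 crossings exists, and this one achieves 13:
1. Guide goes to the east ledge with the troll.  [the west ledge: the elf, the goblin, the knight, the mage, the orc | the east ledge: the troll]
2. Guide goes back to the west ledge alone.  [the west ledge: the elf, the goblin, the knight, the mage, the orc | the east ledge: the troll]
3. Guide goes to the east ledge with the knight.  [the west ledge: the elf, the goblin, the mage, the orc | the east ledge: the knight, the troll]
4. Guide goes back to the west ledge with the troll.  [the west ledge: the elf, the goblin, the mage, the orc, the troll | the east ledge: the knight]
5. Guide goes to the east ledge with the goblin.  [the west ledge: the elf, the mage, the orc, the troll | the east ledge: the goblin, the knight]
6. Guide goes back to the west ledge alone.  [the west ledge: the elf, the mage, the orc, the troll | the east ledge: the goblin, the knight]
7. Guide goes to the east ledge with the mage.  [the west ledge: the elf, the orc, the troll | the east ledge: the goblin, the knight, the mage]
8. Guide goes back to the west ledge alone.  [the west ledge: the elf, the orc, the troll | the east ledge: the goblin, the knight, the mage]
9. Guide goes to the east ledge with the elf.  [the west ledge: the orc, the troll | the east ledge: the elf, the goblin, the knight, the mage]
10. Guide goes back to the west ledge alone.  [the west ledge: the orc, the troll | the east ledge: the elf, the goblin, the knight, the mage]
11. Guide goes to the east ledge with the orc.  [the west ledge: the troll | the east ledge: the elf, the goblin, the knight, the mage, the orc]
12. Guide goes back to the west ledge alone.  [the west ledge: the troll | the east ledge: the elf, the goblin, the knight, the mage, the orc]
13. Guide goes to the east ledge with the troll.  [the west ledge: — | the east ledge: the elf, the goblin, the knight, the mage, the orc, the troll]

13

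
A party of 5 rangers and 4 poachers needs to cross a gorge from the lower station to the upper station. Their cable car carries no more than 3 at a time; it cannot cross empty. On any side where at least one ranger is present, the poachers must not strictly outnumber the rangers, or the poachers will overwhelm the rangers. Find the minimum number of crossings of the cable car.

7

Counting alone: each trip to the upper station takes at most 3 across and each return brings at least 1 back, so after t trips out (and t−1 returns) at most 3t − (t−1) of the 9 are across; that first reaches 9 at t = 4, so at least 7 crossings are needed.
The plan below uses exactly 7 crossings, so it is optimal:
1. 3 poachers → the upper station.  (the lower station: 5R 1P; the upper station: 0R 3P)
2. 1 poacher ← the lower station.  (the lower station: 5R 2P; the upper station: 0R 2P)
3. 3 rangers → the upper station.  (the lower station: 2R 2P; the upper station: 3R 2P)
4. 1 ranger ← the lower station.  (the lower station: 3R 2P; the upper station: 2R 2P)
5. 2 rangers and 1 poacher → the upper station.  (the lower station: 1R 1P; the upper station: 4R 3P)
6. 1 ranger ← the lower station.  (the lower station: 2R 1P; the upper station: 3R 3P)
7. 2 rangers and 1 poacher → the upper station.  (the lower station: 0R 0P; the upper station: 5R 4P)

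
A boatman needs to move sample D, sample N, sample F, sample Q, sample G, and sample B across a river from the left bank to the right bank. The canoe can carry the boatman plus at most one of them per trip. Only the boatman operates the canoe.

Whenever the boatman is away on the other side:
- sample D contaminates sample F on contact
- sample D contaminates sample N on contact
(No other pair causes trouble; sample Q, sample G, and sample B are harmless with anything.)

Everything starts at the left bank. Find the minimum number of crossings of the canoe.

13

Counting alone: the boatman can take at most 1 across per trip to the right bank, so moving all 6 needs at least 6 loaded trips out, with a return between consecutive ones — at least 11 crossings.
The safety rule pushes this higher. Following every safe sequence of crossings, the most of the 6 that can be at the right bank as the canoe arrives there on crossing 11 is 5 — never all 6.
So no plan with fewer than 13 crossings exists, and this one achieves 13:
1. Boatman goes to the right bank with sample D.
2. Boatman goes back to the left bank alone.
3. Boatman goes to the right bank with sample N.
4. Boatman goes back to the left bank with sample D.
5. Boatman goes to the right bank with sample F.
6. Boatman goes back to the left bank alone.
7. Boatman goes to the right bank with sample Q.
8. Boatman goes back to the left bank alone.
9. Boatman goes to the right bank with sample G.
10. Boatman goes back to the left bank alone.
11. Boatman goes to the right bank with sample B.
12. Boatman goes back to the left bank alone.
13. Boatman goes to the right bank with sample D.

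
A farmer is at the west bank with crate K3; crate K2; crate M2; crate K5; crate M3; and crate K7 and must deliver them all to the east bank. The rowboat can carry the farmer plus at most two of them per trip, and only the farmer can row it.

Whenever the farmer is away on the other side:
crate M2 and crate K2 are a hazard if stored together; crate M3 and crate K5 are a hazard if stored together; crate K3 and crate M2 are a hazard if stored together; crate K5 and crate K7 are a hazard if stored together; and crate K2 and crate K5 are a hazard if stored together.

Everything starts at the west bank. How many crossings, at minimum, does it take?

Counting alone: the farmer can take at most 2 across per trip to the east bank, so moving all 6 needs at least 3 loaded trips out, with a return between consecutive ones — at least 5 crossings.
The safety rule pushes this higher. Following every safe sequence of crossings, the most of the 6 that can be at the east bank as the rowboat arrives there on crossing 5 is 5 — never all 6.
So no plan with fewer than 7 crossings exists, and this one achieves 7:
1. Farmer goes to the east bank with crate K5 and crate M2.  [the west bank: crate K2, crate K3, crate K7, crate M3 | the east bank: crate K5, crate M2]
2. Farmer goes back to the west bank alone.  [the west bank: crate K2, crate K3, crate K7, crate M3 | the east bank: crate K5, crate M2]
3. Farmer goes to the east bank with crate K2 and crate K3.  [the west bank: crate K7, crate M3 | the east bank: crate K2, crate K3, crate K5, crate M2]
4. Farmer goes back to the west bank with crate K5 and crate M2.  [the west bank: crate K5, crate K7, crate M2, crate M3 | the east bank: crate K2, crate K3]
5. Farmer goes to the east bank with crate K7 and crate M3.  [the west bank: crate K5, crate M2 | the east bank: crate K2, crate K3, crate K7, crate M3]
6. Farmer goes back to the west bank alone.  [the west bank: crate K5, crate M2 | the east bank: crate K2, crate K3, crate K7, crate M3]
7. Farmer goes to the east bank with crate K5 and crate M2.  [the west bank: — | the east bank: crate K2, crate K3, crate K5, crate K7, crate M2, crate M3]

7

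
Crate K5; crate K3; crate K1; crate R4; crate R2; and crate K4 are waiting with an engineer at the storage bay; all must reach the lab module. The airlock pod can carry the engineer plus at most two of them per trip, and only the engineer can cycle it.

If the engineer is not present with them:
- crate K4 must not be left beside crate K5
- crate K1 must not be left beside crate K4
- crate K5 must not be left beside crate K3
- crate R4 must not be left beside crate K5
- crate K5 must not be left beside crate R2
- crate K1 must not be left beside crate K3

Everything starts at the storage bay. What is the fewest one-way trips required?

Counting alone: the engineer can take at most 2 across per trip to the lab module, so moving all 6 needs at least 3 loaded trips out, with a return between consecutive ones — at least 5 crossings.
The safety rule pushes this higher. Following every safe sequence of crossings, the most of the 6 that can be at the lab module as the airlock pod arrives there on crossing 5 is 5 — never all 6.
So no plan with fewer than 7 crossings exists, and this one achieves 7:
1. Engineer goes to the lab module with crate K1 and crate K5.  [the storage bay: crate K3, crate K4, crate R2, crate R4 | the lab module: crate K1, crate K5]
2. Engineer goes back to the storage bay alone.  [the storage bay: crate K3, crate K4, crate R2, crate R4 | the lab module: crate K1, crate K5]
3. Engineer goes to the lab module with crate K3 and crate R4.  [the storage bay: crate K4, crate R2 | the lab module: crate K1, crate K3, crate K5, crate R4]
4. Engineer goes back to the storage bay with crate K1 and crate K5.  [the storage bay: crate K1, crate K4, crate K5, crate R2 | the lab module: crate K3, crate R4]
5. Engineer goes to the lab module with crate K4 and crate R2.  [the storage bay: crate K1, crate K5 | the lab module: crate K3, crate K4, crate R2, crate R4]
6. Engineer goes back to the storage bay alone.  [the storage bay: crate K1, crate K5 | the lab module: crate K3, crate K4, crate R2, crate R4]
7. Engineer goes to the lab module with crate K1 and crate K5.  [the storage bay: — | the lab module: crate K1, crate K3, crate K4, crate K5, crate R2, crate R4]

7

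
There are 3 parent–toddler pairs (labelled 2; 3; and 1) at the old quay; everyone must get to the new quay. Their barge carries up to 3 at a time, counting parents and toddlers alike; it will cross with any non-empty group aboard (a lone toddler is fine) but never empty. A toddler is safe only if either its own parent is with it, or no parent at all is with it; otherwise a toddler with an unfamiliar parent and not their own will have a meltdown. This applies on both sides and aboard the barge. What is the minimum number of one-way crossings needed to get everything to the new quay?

Counting alone: each trip to the new quay takes at most 3 across and each return brings at least 1 back, so after t trips out (and t−1 returns) at most 3t − (t−1) of the 6 are across; that first reaches 6 at t = 3, so at least 5 crossings are needed.
The plan below uses exactly 5 crossings, so it is optimal:
1. parent 2 and toddler 2 cross → the new quay.
2. parent 2 crosses ← the old quay.
3. parent 1, parent 2, and parent 3 cross → the new quay.
4. toddler 2 crosses ← the old quay.
5. toddler 1, toddler 2, and toddler 3 cross → the new quay.

5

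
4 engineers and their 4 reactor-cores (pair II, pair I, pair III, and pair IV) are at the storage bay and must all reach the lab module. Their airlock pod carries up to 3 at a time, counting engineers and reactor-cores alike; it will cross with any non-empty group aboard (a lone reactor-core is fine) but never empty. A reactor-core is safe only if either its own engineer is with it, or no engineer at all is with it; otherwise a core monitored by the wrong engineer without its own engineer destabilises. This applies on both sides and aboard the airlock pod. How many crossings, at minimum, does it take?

9

Counting alone: each trip to the lab module takes at most 3 across and each return brings at least 1 back, so after t trips out (and t−1 returns) at most 3t − (t−1) of the 8 are across; that first reaches 8 at t = 4, so at least 7 crossings are needed.
The safety rule pushes this higher. Following every safe sequence of crossings, the most of the 8 that can be at the lab module as the airlock pod arrives there on crossing 7 is 7 — never all 8.
So no plan with fewer than 9 crossings exists, and this one achieves 9:
1. engineer II and reactor-core II cross → the lab module.
2. engineer II crosses ← the storage bay.
3. engineer I, engineer II, and reactor-core I cross → the lab module.
4. engineer II and reactor-core II cross ← the storage bay.
5. engineer II, engineer III, and engineer IV cross → the lab module.
6. reactor-core I crosses ← the storage bay.
7. reactor-core I and reactor-core II cross → the lab module.
8. reactor-core II crosses ← the storage bay.
9. reactor-core II, reactor-core III, and reactor-core IV cross → the lab module.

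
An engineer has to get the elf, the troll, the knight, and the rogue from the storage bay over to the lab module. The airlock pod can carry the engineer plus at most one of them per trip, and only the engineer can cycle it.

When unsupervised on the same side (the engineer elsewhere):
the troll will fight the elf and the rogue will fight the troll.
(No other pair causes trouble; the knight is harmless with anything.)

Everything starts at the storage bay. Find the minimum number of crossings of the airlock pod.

9

Counting alone: the engineer can take at most 1 across per trip to the lab module, so moving all 4 needs at least 4 loaded trips out, with a return between consecutive ones — at least 7 crossings.
The safety rule pushes this higher. Following every safe sequence of crossings, the most of the 4 that can be at the lab module as the airlock pod arrives there on crossing 7 is 3 — never all 4.
So no plan with fewer than 9 crossings exists, and this one achieves 9:
1. Engineer goes to the lab module with the troll.  [the storage bay: the elf, the knight, the rogue | the lab module: the troll]
2. Engineer goes back to the storage bay alone.  [the storage bay: the elf, the knight, the rogue | the lab module: the troll]
3. Engineer goes to the lab module with the elf.  [the storage bay: the knight, the rogue | the lab module: the elf, the troll]
4. Engineer goes back to the storage bay with the troll.  [the storage bay: the knight, the rogue, the troll | the lab module: the elf]
5. Engineer goes to the lab module with the rogue.  [the storage bay: the knight, the troll | the lab module: the elf, the rogue]
6. Engineer goes back to the storage bay alone.  [the storage bay: the knight, the troll | the lab module: the elf, the rogue]
7. Engineer goes to the lab module with the knight.  [the storage bay: the troll | the lab module: the elf, the knight, the rogue]
8. Engineer goes back to the storage bay alone.  [the storage bay: the troll | the lab module: the elf, the knight, the rogue]
9. Engineer goes to the lab module with the troll.  [the storage bay: — | the lab module: the elf, the knight, the rogue, the troll]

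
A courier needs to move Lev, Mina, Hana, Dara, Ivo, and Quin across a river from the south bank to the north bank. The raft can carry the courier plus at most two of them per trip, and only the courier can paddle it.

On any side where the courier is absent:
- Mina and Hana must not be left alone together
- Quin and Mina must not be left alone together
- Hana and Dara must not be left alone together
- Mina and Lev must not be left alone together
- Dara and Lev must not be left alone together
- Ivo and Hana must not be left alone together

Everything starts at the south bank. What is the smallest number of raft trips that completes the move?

impossible

Whatever the first load, the items left behind include a forbidden pair without the courier. No opening move is safe, so no plan exists.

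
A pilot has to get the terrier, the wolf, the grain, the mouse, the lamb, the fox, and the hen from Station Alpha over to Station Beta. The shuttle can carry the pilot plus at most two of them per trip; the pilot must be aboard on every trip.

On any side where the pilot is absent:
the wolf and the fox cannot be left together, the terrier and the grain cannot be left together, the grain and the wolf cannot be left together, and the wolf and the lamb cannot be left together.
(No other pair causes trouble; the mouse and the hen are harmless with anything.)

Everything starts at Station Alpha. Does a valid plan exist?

Yes

1. Pilot goes to Station Beta with the terrier and the wolf.  [Station Alpha: the fox, the grain, the hen, the lamb, the mouse | Station Beta: the terrier, the wolf]
2. Pilot goes back to Station Alpha alone.  [Station Alpha: the fox, the grain, the hen, the lamb, the mouse | Station Beta: the terrier, the wolf]
3. Pilot goes to Station Beta with the hen and the mouse.  [Station Alpha: the fox, the grain, the lamb | Station Beta: the hen, the mouse, the terrier, the wolf]
4. Pilot goes back to Station Alpha alone.  [Station Alpha: the fox, the grain, the lamb | Station Beta: the hen, the mouse, the terrier, the wolf]
5. Pilot goes to Station Beta with the fox and the lamb.  [Station Alpha: the grain | Station Beta: the fox, the hen, the lamb, the mouse, the terrier, the wolf]
6. Pilot goes back to Station Alpha with the wolf.  [Station Alpha: the grain, the wolf | Station Beta: the fox, the hen, the lamb, the mouse, the terrier]
7. Pilot goes to Station Beta with the grain and the wolf.  [Station Alpha: — | Station Beta: the fox, the grain, the hen, the lamb, the mouse, the terrier, the wolf]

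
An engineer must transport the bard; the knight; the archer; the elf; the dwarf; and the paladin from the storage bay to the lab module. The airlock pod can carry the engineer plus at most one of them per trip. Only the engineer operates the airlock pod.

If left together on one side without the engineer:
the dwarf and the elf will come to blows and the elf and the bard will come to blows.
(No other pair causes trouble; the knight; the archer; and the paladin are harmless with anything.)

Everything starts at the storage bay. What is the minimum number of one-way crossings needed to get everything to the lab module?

13

Counting alone: the engineer can take at most 1 across per trip to the lab module, so moving all 6 needs at least 6 loaded trips out, with a return between consecutive ones — at least 11 crossings.
The safety rule pushes this higher. Following every safe sequence of crossings, the most of the 6 that can be at the lab module as the airlock pod arrives there on crossing 11 is 5 — never all 6.
So no plan with fewer than 13 crossings exists, and this one achieves 13:
1. Engineer goes to the lab module with the elf.  [the storage bay: the archer, the bard, the dwarf, the knight, the paladin | the lab module: the elf]
2. Engineer goes back to the storage bay alone.  [the storage bay: the archer, the bard, the dwarf, the knight, the paladin | the lab module: the elf]
3. Engineer goes to the lab module with the bard.  [the storage bay: the archer, the dwarf, the knight, the paladin | the lab module: the bard, the elf]
4. Engineer goes back to the storage bay with the elf.  [the storage bay: the archer, the dwarf, the elf, the knight, the paladin | the lab module: the bard]
5. Engineer goes to the lab module with the dwarf.  [the storage bay: the archer, the elf, the knight, the paladin | the lab module: the bard, the dwarf]
6. Engineer goes back to the storage bay alone.  [the storage bay: the archer, the elf, the knight, the paladin | the lab module: the bard, the dwarf]
7. Engineer goes to the lab module with the knight.  [the storage bay: the archer, the elf, the paladin | the lab module: the bard, the dwarf, the knight]
8. Engineer goes back to the storage bay alone.  [the storage bay: the archer, the elf, the paladin | the lab module: the bard, the dwarf, the knight]
9. Engineer goes to the lab module with the archer.  [the storage bay: the elf, the paladin | the lab module: the archer, the bard, the dwarf, the knight]
10. Engineer goes back to the storage bay alone.  [the storage bay: the elf, the paladin | the lab module: the archer, the bard, the dwarf, the knight]
11. Engineer goes to the lab module with the paladin.  [the storage bay: the elf | the lab module: the archer, the bard, the dwarf, the knight, the paladin]
12. Engineer goes back to the storage bay alone.  [the storage bay: the elf | the lab module: the archer, the bard, the dwarf, the knight, the paladin]
13. Engineer goes to the lab module with the elf.  [the storage bay: — | the lab module: the archer, the bard, the dwarf, the elf, the knight, the paladin]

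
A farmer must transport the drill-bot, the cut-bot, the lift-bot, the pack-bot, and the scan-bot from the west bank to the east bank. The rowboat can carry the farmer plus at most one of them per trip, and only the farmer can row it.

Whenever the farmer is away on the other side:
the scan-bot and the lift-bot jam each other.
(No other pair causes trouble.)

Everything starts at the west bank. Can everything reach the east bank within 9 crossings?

Yes — this plan uses 9 crossings (≤ 9):
1. Farmer goes to the east bank with the lift-bot.  [the west bank: the cut-bot, the drill-bot, the pack-bot, the scan-bot | the east bank: the lift-bot]
2. Farmer goes back to the west bank alone.  [the west bank: the cut-bot, the drill-bot, the pack-bot, the scan-bot | the east bank: the lift-bot]
3. Farmer goes to the east bank with the drill-bot.  [the west bank: the cut-bot, the pack-bot, the scan-bot | the east bank: the drill-bot, the lift-bot]
4. Farmer goes back to the west bank alone.  [the west bank: the cut-bot, the pack-bot, the scan-bot | the east bank: the drill-bot, the lift-bot]
5. Farmer goes to the east bank with the cut-bot.  [the west bank: the pack-bot, the scan-bot | the east bank: the cut-bot, the drill-bot, the lift-bot]
6. Farmer goes back to the west bank alone.  [the west bank: the pack-bot, the scan-bot | the east bank: the cut-bot, the drill-bot, the lift-bot]
7. Farmer goes to the east bank with the pack-bot.  [the west bank: the scan-bot | the east bank: the cut-bot, the drill-bot, the lift-bot, the pack-bot]
8. Farmer goes back to the west bank alone.  [the west bank: the scan-bot | the east bank: the cut-bot, the drill-bot, the lift-bot, the pack-bot]
9. Farmer goes to the east bank with the scan-bot.  [the west bank: — | the east bank: the cut-bot, the drill-bot, the lift-bot, the pack-bot, the scan-bot]

Yes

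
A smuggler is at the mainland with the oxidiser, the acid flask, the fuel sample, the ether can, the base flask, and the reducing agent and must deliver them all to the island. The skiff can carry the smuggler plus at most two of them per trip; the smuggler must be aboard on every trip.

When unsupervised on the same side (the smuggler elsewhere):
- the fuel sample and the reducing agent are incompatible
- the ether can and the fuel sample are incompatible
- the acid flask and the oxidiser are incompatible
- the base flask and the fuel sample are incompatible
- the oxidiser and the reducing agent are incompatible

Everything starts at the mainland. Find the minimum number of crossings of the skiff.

7

Counting alone: the smuggler can take at most 2 across per trip to the island, so moving all 6 needs at least 3 loaded trips out, with a return between consecutive ones — at least 5 crossings.
The safety rule pushes this higher. Following every safe sequence of crossings, the most of the 6 that can be at the island as the skiff arrives there on crossing 5 is 5 — never all 6.
So no plan with fewer than 7 crossings exists, and this one achieves 7:
1. Smuggler goes to the island with the fuel sample and the oxidiser.
2. Smuggler goes back to the mainland alone.
3. Smuggler goes to the island with the acid flask and the ether can.
4. Smuggler goes back to the mainland with the fuel sample and the oxidiser.
5. Smuggler goes to the island with the base flask and the reducing agent.
6. Smuggler goes back to the mainland alone.
7. Smuggler goes to the island with the fuel sample and the oxidiser.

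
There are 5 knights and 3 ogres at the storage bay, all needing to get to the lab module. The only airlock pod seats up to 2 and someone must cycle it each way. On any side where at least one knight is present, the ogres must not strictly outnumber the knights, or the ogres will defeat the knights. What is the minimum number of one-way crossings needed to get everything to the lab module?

13

Counting alone: each trip to the lab module takes at most 2 across and each return brings at least 1 back, so after t trips out (and t−1 returns) at most 2t − (t−1) of the 8 are across; that first reaches 8 at t = 7, so at least 13 crossings are needed.
The plan below uses exactly 13 crossings, so it is optimal:
1. 2 ogres → the lab module.  (the storage bay: 5K 1O; the lab module: 0K 2O)
2. 1 ogre ← the storage bay.  (the storage bay: 5K 2O; the lab module: 0K 1O)
3. 2 ogres → the lab module.  (the storage bay: 5K 0O; the lab module: 0K 3O)
4. 1 ogre ← the storage bay.  (the storage bay: 5K 1O; the lab module: 0K 2O)
5. 2 knights → the lab module.  (the storage bay: 3K 1O; the lab module: 2K 2O)
6. 1 ogre ← the storage bay.  (the storage bay: 3K 2O; the lab module: 2K 1O)
7. 1 knight and 1 ogre → the lab module.  (the storage bay: 2K 1O; the lab module: 3K 2O)
8. 1 ogre ← the storage bay.  (the storage bay: 2K 2O; the lab module: 3K 1O)
9. 2 ogres → the lab module.  (the storage bay: 2K 0O; the lab module: 3K 3O)
10. 1 ogre ← the storage bay.  (the storage bay: 2K 1O; the lab module: 3K 2O)
11. 1 knight and 1 ogre → the lab module.  (the storage bay: 1K 0O; the lab module: 4K 3O)
12. 1 ogre ← the storage bay.  (the storage bay: 1K 1O; the lab module: 4K 2O)
13. 1 knight and 1 ogre → the lab module.  (the storage bay: 0K 0O; the lab module: 5K 3O)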